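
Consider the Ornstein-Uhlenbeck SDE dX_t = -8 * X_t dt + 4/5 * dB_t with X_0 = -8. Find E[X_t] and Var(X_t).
E[X_t] = -8*exp(-8*t); Var(X_t) = 1/25 - exp(-16*t)/25

The OU SDE dX = -theta X dt + sigma dB admits the integrating factor exp(theta t): d(exp(theta t) X_t) = sigma exp(theta t) dB_t. Integrating from 0 to t:
  X_t = x_0 * exp(-theta t) + sigma * int_0^t exp(-theta (t-s)) dB_s.
The Itô integral has mean 0 and (by the Itô isometry) variance sigma^2 * int_0^t exp(-2 theta (t - s)) ds = sigma^2 * (1 - exp(-2 theta t)) / (2 theta).
With theta = 8, sigma = 4/5, x_0 = -8:
  E[X_t] = -8 * exp(-8 t) = -8*exp(-8*t)
  Var(X_t) = (4/5)^2 * (1 - exp(-2*8 t)) / (2 * 8) = 1/25 - exp(-16*t)/25.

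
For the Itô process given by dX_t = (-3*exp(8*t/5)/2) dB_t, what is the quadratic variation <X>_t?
<X>_t = 45*exp(16*t/5)/64 - 45/64

For an Itô process dX_t = a(t) dt + b(t) dB_t, the quadratic variation is <X>_t = int_0^t b(s)^2 ds (the drift term does not contribute). Here b(s) = -3*exp(8*s/5)/2, so
  b(s)^2 = 9*exp(16*s/5)/4.
Integrating from 0 to t:
  <X>_t = int_0^t (9*exp(16*s/5)/4) ds = 45*exp(16*t/5)/64 - 45/64.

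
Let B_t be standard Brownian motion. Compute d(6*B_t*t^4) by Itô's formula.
d(6*B_t*t^4) = (24*B_t*t^3) dt + (6*t^4) dB_t

Itô's formula for f(t, x): d f(t, B_t) = (f_t + (1/2) f_xx) dt + f_x dB_t. Compute partials of f(t, x) = 6*t^4*x:
  f_t(t,x)  = 24*t^3*x
  f_x(t,x)  = 6*t^4
  f_xx(t,x) = 0
Assemble drift = f_t + (1/2) f_xx = 24*t^3*x and diffusion = f_x = 6*t^4. Substituting x = B_t:
  d(6*B_t*t^4) = (24*B_t*t^3) dt + (6*t^4) dB_t.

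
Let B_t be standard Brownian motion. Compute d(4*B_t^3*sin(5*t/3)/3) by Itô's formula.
d(4*B_t^3*sin(5*t/3)/3) = (4*B_t*(5*B_t^2*cos(5*t/3)/9 + sin(5*t/3))) dt + (4*B_t^2*sin(5*t/3)) dB_t

Itô's formula for f(t, x): d f(t, B_t) = (f_t + (1/2) f_xx) dt + f_x dB_t. Compute partials of f(t, x) = 4*x^3*sin(5*t/3)/3:
  f_t(t,x)  = 20*x^3*cos(5*t/3)/9
  f_x(t,x)  = 4*x^2*sin(5*t/3)
  f_xx(t,x) = 8*x*sin(5*t/3)
Assemble drift = f_t + (1/2) f_xx = 4*x*(5*x^2*cos(5*t/3)/9 + sin(5*t/3)) and diffusion = f_x = 4*x^2*sin(5*t/3). Substituting x = B_t:
  d(4*B_t^3*sin(5*t/3)/3) = (4*B_t*(5*B_t^2*cos(5*t/3)/9 + sin(5*t/3))) dt + (4*B_t^2*sin(5*t/3)) dB_t.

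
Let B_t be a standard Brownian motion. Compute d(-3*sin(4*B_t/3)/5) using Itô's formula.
d(-3*sin(4*B_t/3)/5) = (8*sin(4*B_t/3)/15) dt + (-4*cos(4*B_t/3)/5) dB_t

Itô's formula for f(B_t) gives d f(B_t) = f'(B_t) dB_t + (1/2) f''(B_t) dt. Compute derivatives of f(x) = -3*sin(4*x/3)/5:
  f'(x)  = -4*cos(4*x/3)/5
  f''(x) = 16*sin(4*x/3)/15
Substitute x = B_t and multiply the f'' term by 1/2:
  drift     = (1/2) * (16*sin(4*x/3)/15) evaluated at B_t = 8*sin(4*B_t/3)/15
  diffusion = (-4*cos(4*x/3)/5) evaluated at B_t = -4*cos(4*B_t/3)/5
Therefore d(-3*sin(4*B_t/3)/5) = (8*sin(4*B_t/3)/15) dt + (-4*cos(4*B_t/3)/5) dB_t.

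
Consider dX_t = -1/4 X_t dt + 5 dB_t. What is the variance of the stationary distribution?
lim Var(X_t) = 50

The OU SDE dX = -theta X dt + sigma dB admits the integrating factor exp(theta t): d(exp(theta t) X_t) = sigma exp(theta t) dB_t. Integrating from 0 to t gives X_t = x_0 * exp(-theta t) + sigma * int_0^t exp(-theta (t-s)) dB_s for any initial x_0. The Itô integral has variance (by the Itô isometry) sigma^2 * int_0^t exp(-2 theta (t - s)) ds = sigma^2 * (1 - exp(-2 theta t)) / (2 theta), independent of x_0.
With theta = 1/4, sigma = 5:
  Var(X_t) = (5)^2 * (1 - exp(-2*1/4 t)) / (2 * 1/4) = 50 - 50*exp(-t/2).
As t -> infinity, exp(-2*1/4 t) -> 0, so the stationary variance is sigma^2 / (2 theta) = 50.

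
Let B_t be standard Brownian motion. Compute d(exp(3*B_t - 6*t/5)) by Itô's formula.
d(exp(3*B_t - 6*t/5)) = (33*exp(3*B_t - 6*t/5)/10) dt + (3*exp(3*B_t - 6*t/5)) dB_t

Itô's formula for f(t, x): d f(t, B_t) = (f_t + (1/2) f_xx) dt + f_x dB_t. Compute partials of f(t, x) = exp(-6*t/5 + 3*x):
  f_t(t,x)  = -6*exp(-6*t/5 + 3*x)/5
  f_x(t,x)  = 3*exp(-6*t/5 + 3*x)
  f_xx(t,x) = 9*exp(-6*t/5 + 3*x)
Assemble drift = f_t + (1/2) f_xx = 33*exp(-6*t/5 + 3*x)/10 and diffusion = f_x = 3*exp(-6*t/5 + 3*x). Substituting x = B_t:
  d(exp(3*B_t - 6*t/5)) = (33*exp(3*B_t - 6*t/5)/10) dt + (3*exp(3*B_t - 6*t/5)) dB_t.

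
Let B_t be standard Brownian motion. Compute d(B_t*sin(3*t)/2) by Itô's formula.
d(B_t*sin(3*t)/2) = (3*B_t*cos(3*t)/2) dt + (sin(3*t)/2) dB_t

Itô's formula for f(t, x): d f(t, B_t) = (f_t + (1/2) f_xx) dt + f_x dB_t. Compute partials of f(t, x) = x*sin(3*t)/2:
  f_t(t,x)  = 3*x*cos(3*t)/2
  f_x(t,x)  = sin(3*t)/2
  f_xx(t,x) = 0
Assemble drift = f_t + (1/2) f_xx = 3*x*cos(3*t)/2 and diffusion = f_x = sin(3*t)/2. Substituting x = B_t:
  d(B_t*sin(3*t)/2) = (3*B_t*cos(3*t)/2) dt + (sin(3*t)/2) dB_t.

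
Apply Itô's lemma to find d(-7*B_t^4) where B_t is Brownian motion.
d(-7*B_t^4) = (-42*B_t^2) dt + (-28*B_t^3) dB_t

Itô's formula for f(B_t) gives d f(B_t) = f'(B_t) dB_t + (1/2) f''(B_t) dt. Compute derivatives of f(x) = -7*x^4:
  f'(x)  = -28*x^3
  f''(x) = -84*x^2
Substitute x = B_t and multiply the f'' term by 1/2:
  drift     = (1/2) * (-84*x^2) evaluated at B_t = -42*B_t^2
  diffusion = (-28*x^3) evaluated at B_t = -28*B_t^3
Therefore d(-7*B_t^4) = (-42*B_t^2) dt + (-28*B_t^3) dB_t.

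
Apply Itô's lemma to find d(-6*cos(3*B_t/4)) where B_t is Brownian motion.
d(-6*cos(3*B_t/4)) = (27*cos(3*B_t/4)/16) dt + (9*sin(3*B_t/4)/2) dB_t

Itô's formula for f(B_t) gives d f(B_t) = f'(B_t) dB_t + (1/2) f''(B_t) dt. Compute derivatives of f(x) = -6*cos(3*x/4):
  f'(x)  = 9*sin(3*x/4)/2
  f''(x) = 27*cos(3*x/4)/8
Substitute x = B_t and multiply the f'' term by 1/2:
  drift     = (1/2) * (27*cos(3*x/4)/8) evaluated at B_t = 27*cos(3*B_t/4)/16
  diffusion = (9*sin(3*x/4)/2) evaluated at B_t = 9*sin(3*B_t/4)/2
Therefore d(-6*cos(3*B_t/4)) = (27*cos(3*B_t/4)/16) dt + (9*sin(3*B_t/4)/2) dB_t.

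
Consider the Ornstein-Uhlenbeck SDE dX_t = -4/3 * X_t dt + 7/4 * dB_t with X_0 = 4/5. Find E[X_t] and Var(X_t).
E[X_t] = 4*exp(-4*t/3)/5; Var(X_t) = 147/128 - 147*exp(-8*t/3)/128

The OU SDE dX = -theta X dt + sigma dB admits the integrating factor exp(theta t): d(exp(theta t) X_t) = sigma exp(theta t) dB_t. Integrating from 0 to t:
  X_t = x_0 * exp(-theta t) + sigma * int_0^t exp(-theta (t-s)) dB_s.
The Itô integral has mean 0 and (by the Itô isometry) variance sigma^2 * int_0^t exp(-2 theta (t - s)) ds = sigma^2 * (1 - exp(-2 theta t)) / (2 theta).
With theta = 4/3, sigma = 7/4, x_0 = 4/5:
  E[X_t] = 4/5 * exp(-4/3 t) = 4*exp(-4*t/3)/5
  Var(X_t) = (7/4)^2 * (1 - exp(-2*4/3 t)) / (2 * 4/3) = 147/128 - 147*exp(-8*t/3)/128.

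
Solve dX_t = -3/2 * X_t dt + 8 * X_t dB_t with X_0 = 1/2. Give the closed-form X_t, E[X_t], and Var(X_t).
X_t = 1/2 * exp((-67/2) t + (8) B_t); E[X_t] = exp(-3*t/2)/2; Var(X_t) = (exp(64*t) - 1)*exp(-3*t)/4

For GBM dX = mu X dt + sigma X dB with X_0 = x_0, apply Itô to Y = log X: dY = (mu - sigma^2/2) dt + sigma dB, so Y_t = log(x_0) + (mu - sigma^2/2) t + sigma B_t and hence X_t = x_0 * exp((mu - sigma^2/2) t + sigma B_t).
With mu = -3/2, sigma = 8, x_0 = 1/2, this gives:
  X_t = 1/2 * exp((-67/2) * t + (8) * B_t).
Since sigma*B_t ~ Normal(0, sigma^2 t), E[exp(sigma*B_t)] = exp(sigma^2 t / 2); so E[X_t] = x_0 * exp((mu - sigma^2/2) t) * exp(sigma^2 t / 2) = x_0 * exp(mu t) = exp(-3*t/2)/2.
Var(X_t) = E[X_t^2] - (E[X_t])^2 = x_0^2 * exp(2 mu t) * (exp(sigma^2 t) - 1) = (exp(64*t) - 1)*exp(-3*t)/4.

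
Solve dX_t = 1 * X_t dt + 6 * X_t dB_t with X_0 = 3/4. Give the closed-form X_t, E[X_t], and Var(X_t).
X_t = 3/4 * exp((-17) t + (6) B_t); E[X_t] = 3*exp(t)/4; Var(X_t) = 9*(exp(36*t) - 1)*exp(2*t)/16

For GBM dX = mu X dt + sigma X dB with X_0 = x_0, apply Itô to Y = log X: dY = (mu - sigma^2/2) dt + sigma dB, so Y_t = log(x_0) + (mu - sigma^2/2) t + sigma B_t and hence X_t = x_0 * exp((mu - sigma^2/2) t + sigma B_t).
With mu = 1, sigma = 6, x_0 = 3/4, this gives:
  X_t = 3/4 * exp((-17) * t + (6) * B_t).
Since sigma*B_t ~ Normal(0, sigma^2 t), E[exp(sigma*B_t)] = exp(sigma^2 t / 2); so E[X_t] = x_0 * exp((mu - sigma^2/2) t) * exp(sigma^2 t / 2) = x_0 * exp(mu t) = 3*exp(t)/4.
Var(X_t) = E[X_t^2] - (E[X_t])^2 = x_0^2 * exp(2 mu t) * (exp(sigma^2 t) - 1) = 9*(exp(36*t) - 1)*exp(2*t)/16.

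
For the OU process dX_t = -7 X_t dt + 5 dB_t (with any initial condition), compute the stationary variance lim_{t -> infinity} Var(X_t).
lim Var(X_t) = 25/14

The OU SDE dX = -theta X dt + sigma dB admits the integrating factor exp(theta t): d(exp(theta t) X_t) = sigma exp(theta t) dB_t. Integrating from 0 to t gives X_t = x_0 * exp(-theta t) + sigma * int_0^t exp(-theta (t-s)) dB_s for any initial x_0. The Itô integral has variance (by the Itô isometry) sigma^2 * int_0^t exp(-2 theta (t - s)) ds = sigma^2 * (1 - exp(-2 theta t)) / (2 theta), independent of x_0.
With theta = 7, sigma = 5:
  Var(X_t) = (5)^2 * (1 - exp(-2*7 t)) / (2 * 7) = 25/14 - 25*exp(-14*t)/14.
As t -> infinity, exp(-2*7 t) -> 0, so the stationary variance is sigma^2 / (2 theta) = 25/14.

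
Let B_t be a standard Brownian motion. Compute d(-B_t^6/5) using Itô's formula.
d(-B_t^6/5) = (-3*B_t^4) dt + (-6*B_t^5/5) dB_t

Itô's formula for f(B_t) gives d f(B_t) = f'(B_t) dB_t + (1/2) f''(B_t) dt. Compute derivatives of f(x) = -x^6/5:
  f'(x)  = -6*x^5/5
  f''(x) = -6*x^4
Substitute x = B_t and multiply the f'' term by 1/2:
  drift     = (1/2) * (-6*x^4) evaluated at B_t = -3*B_t^4
  diffusion = (-6*x^5/5) evaluated at B_t = -6*B_t^5/5
Therefore d(-B_t^6/5) = (-3*B_t^4) dt + (-6*B_t^5/5) dB_t.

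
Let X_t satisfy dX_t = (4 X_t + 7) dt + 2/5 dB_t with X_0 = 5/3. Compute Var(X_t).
Var(X_t) = exp(8*t)/50 - 1/50

The variance V(t) = Var(X_t) satisfies V'(t) = 2 a V(t) + c^2 with V(0) = 0 (drift coefficient is linear in X, diffusion is constant). With a = 4, c = 2/5, the solution is
  V(t) = (c^2 / (2 a)) * (exp(2 a t) - 1)
       = ((2/5)^2 / (2*4)) * (exp(8 t) - 1)
       = exp(8*t)/50 - 1/50.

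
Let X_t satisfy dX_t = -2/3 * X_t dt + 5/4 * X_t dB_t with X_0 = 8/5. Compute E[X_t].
E[X_t] = 8*exp(-2*t/3)/5

For GBM dX = mu X dt + sigma X dB with X_0 = x_0, apply Itô to Y = log X: dY = (mu - sigma^2/2) dt + sigma dB, so Y_t = log(x_0) + (mu - sigma^2/2) t + sigma B_t and hence X_t = x_0 * exp((mu - sigma^2/2) t + sigma B_t).
With mu = -2/3, sigma = 5/4, x_0 = 8/5, this gives:
  X_t = 8/5 * exp((-139/96) * t + (5/4) * B_t).
Since sigma*B_t ~ Normal(0, sigma^2 t), E[exp(sigma*B_t)] = exp(sigma^2 t / 2); so E[X_t] = x_0 * exp((mu - sigma^2/2) t) * exp(sigma^2 t / 2) = x_0 * exp(mu t) = 8*exp(-2*t/3)/5.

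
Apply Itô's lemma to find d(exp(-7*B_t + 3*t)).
d(exp(-7*B_t + 3*t)) = (55*exp(-7*B_t + 3*t)/2) dt + (-7*exp(-7*B_t + 3*t)) dB_t

Itô's formula for f(t, x): d f(t, B_t) = (f_t + (1/2) f_xx) dt + f_x dB_t. Compute partials of f(t, x) = exp(3*t - 7*x):
  f_t(t,x)  = 3*exp(3*t - 7*x)
  f_x(t,x)  = -7*exp(3*t - 7*x)
  f_xx(t,x) = 49*exp(3*t - 7*x)
Assemble drift = f_t + (1/2) f_xx = 55*exp(3*t - 7*x)/2 and diffusion = f_x = -7*exp(3*t - 7*x). Substituting x = B_t:
  d(exp(-7*B_t + 3*t)) = (55*exp(-7*B_t + 3*t)/2) dt + (-7*exp(-7*B_t + 3*t)) dB_t.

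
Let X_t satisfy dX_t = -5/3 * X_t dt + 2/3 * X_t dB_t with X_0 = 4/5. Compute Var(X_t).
Var(X_t) = (16*exp(4*t/9) - 16)*exp(-10*t/3)/25

For GBM dX = mu X dt + sigma X dB with X_0 = x_0, apply Itô to Y = log X: dY = (mu - sigma^2/2) dt + sigma dB, so Y_t = log(x_0) + (mu - sigma^2/2) t + sigma B_t and hence X_t = x_0 * exp((mu - sigma^2/2) t + sigma B_t).
With mu = -5/3, sigma = 2/3, x_0 = 4/5, this gives:
  X_t = 4/5 * exp((-17/9) * t + (2/3) * B_t).
Since sigma*B_t ~ Normal(0, sigma^2 t), E[exp(sigma*B_t)] = exp(sigma^2 t / 2); so E[X_t] = x_0 * exp((mu - sigma^2/2) t) * exp(sigma^2 t / 2) = x_0 * exp(mu t) = 4*exp(-5*t/3)/5.
Var(X_t) = E[X_t^2] - (E[X_t])^2 = x_0^2 * exp(2 mu t) * (exp(sigma^2 t) - 1) = (16*exp(4*t/9) - 16)*exp(-10*t/3)/25.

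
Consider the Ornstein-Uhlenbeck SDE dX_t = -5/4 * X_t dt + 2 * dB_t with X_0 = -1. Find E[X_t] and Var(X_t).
E[X_t] = -exp(-5*t/4); Var(X_t) = 8/5 - 8*exp(-5*t/2)/5

The OU SDE dX = -theta X dt + sigma dB admits the integrating factor exp(theta t): d(exp(theta t) X_t) = sigma exp(theta t) dB_t. Integrating from 0 to t:
  X_t = x_0 * exp(-theta t) + sigma * int_0^t exp(-theta (t-s)) dB_s.
The Itô integral has mean 0 and (by the Itô isometry) variance sigma^2 * int_0^t exp(-2 theta (t - s)) ds = sigma^2 * (1 - exp(-2 theta t)) / (2 theta).
With theta = 5/4, sigma = 2, x_0 = -1:
  E[X_t] = -1 * exp(-5/4 t) = -exp(-5*t/4)
  Var(X_t) = (2)^2 * (1 - exp(-2*5/4 t)) / (2 * 5/4) = 8/5 - 8*exp(-5*t/2)/5.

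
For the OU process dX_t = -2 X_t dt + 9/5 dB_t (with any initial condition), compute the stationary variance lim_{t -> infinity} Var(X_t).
lim Var(X_t) = 81/100

The OU SDE dX = -theta X dt + sigma dB admits the integrating factor exp(theta t): d(exp(theta t) X_t) = sigma exp(theta t) dB_t. Integrating from 0 to t gives X_t = x_0 * exp(-theta t) + sigma * int_0^t exp(-theta (t-s)) dB_s for any initial x_0. The Itô integral has variance (by the Itô isometry) sigma^2 * int_0^t exp(-2 theta (t - s)) ds = sigma^2 * (1 - exp(-2 theta t)) / (2 theta), independent of x_0.
With theta = 2, sigma = 9/5:
  Var(X_t) = (9/5)^2 * (1 - exp(-2*2 t)) / (2 * 2) = 81/100 - 81*exp(-4*t)/100.
As t -> infinity, exp(-2*2 t) -> 0, so the stationary variance is sigma^2 / (2 theta) = 81/100.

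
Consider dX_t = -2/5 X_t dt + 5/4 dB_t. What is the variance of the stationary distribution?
lim Var(X_t) = 125/64

The OU SDE dX = -theta X dt + sigma dB admits the integrating factor exp(theta t): d(exp(theta t) X_t) = sigma exp(theta t) dB_t. Integrating from 0 to t gives X_t = x_0 * exp(-theta t) + sigma * int_0^t exp(-theta (t-s)) dB_s for any initial x_0. The Itô integral has variance (by the Itô isometry) sigma^2 * int_0^t exp(-2 theta (t - s)) ds = sigma^2 * (1 - exp(-2 theta t)) / (2 theta), independent of x_0.
With theta = 2/5, sigma = 5/4:
  Var(X_t) = (5/4)^2 * (1 - exp(-2*2/5 t)) / (2 * 2/5) = 125/64 - 125*exp(-4*t/5)/64.
As t -> infinity, exp(-2*2/5 t) -> 0, so the stationary variance is sigma^2 / (2 theta) = 125/64.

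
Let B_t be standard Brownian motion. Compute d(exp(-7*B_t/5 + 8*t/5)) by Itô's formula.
d(exp(-7*B_t/5 + 8*t/5)) = (129*exp(-7*B_t/5 + 8*t/5)/50) dt + (-7*exp(-7*B_t/5 + 8*t/5)/5) dB_t

Itô's formula for f(t, x): d f(t, B_t) = (f_t + (1/2) f_xx) dt + f_x dB_t. Compute partials of f(t, x) = exp(8*t/5 - 7*x/5):
  f_t(t,x)  = 8*exp(8*t/5 - 7*x/5)/5
  f_x(t,x)  = -7*exp(8*t/5 - 7*x/5)/5
  f_xx(t,x) = 49*exp(8*t/5 - 7*x/5)/25
Assemble drift = f_t + (1/2) f_xx = 129*exp(8*t/5 - 7*x/5)/50 and diffusion = f_x = -7*exp(8*t/5 - 7*x/5)/5. Substituting x = B_t:
  d(exp(-7*B_t/5 + 8*t/5)) = (129*exp(-7*B_t/5 + 8*t/5)/50) dt + (-7*exp(-7*B_t/5 + 8*t/5)/5) dB_t.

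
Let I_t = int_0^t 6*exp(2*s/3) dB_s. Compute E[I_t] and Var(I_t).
E[I_t] = 0; Var(I_t) = 27*exp(4*t/3) - 27

The Itô integral of a deterministic integrand f(s) has mean 0 because each increment f(s) * (B_{s+ds} - B_s) has mean 0. By the Itô isometry:
  Var( int_0^t f(s) dB_s ) = E[ (int_0^t f(s) dB_s)^2 ] = int_0^t f(s)^2 ds.
Here f(s) = 6*exp(2*s/3), so f(s)^2 = 36*exp(4*s/3). Integrate:
  int_0^t (36*exp(4*s/3)) ds = 27*exp(4*t/3) - 27.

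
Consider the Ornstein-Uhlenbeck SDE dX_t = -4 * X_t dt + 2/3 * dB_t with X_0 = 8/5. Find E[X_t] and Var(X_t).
E[X_t] = 8*exp(-4*t)/5; Var(X_t) = 1/18 - exp(-8*t)/18

The OU SDE dX = -theta X dt + sigma dB admits the integrating factor exp(theta t): d(exp(theta t) X_t) = sigma exp(theta t) dB_t. Integrating from 0 to t:
  X_t = x_0 * exp(-theta t) + sigma * int_0^t exp(-theta (t-s)) dB_s.
The Itô integral has mean 0 and (by the Itô isometry) variance sigma^2 * int_0^t exp(-2 theta (t - s)) ds = sigma^2 * (1 - exp(-2 theta t)) / (2 theta).
With theta = 4, sigma = 2/3, x_0 = 8/5:
  E[X_t] = 8/5 * exp(-4 t) = 8*exp(-4*t)/5
  Var(X_t) = (2/3)^2 * (1 - exp(-2*4 t)) / (2 * 4) = 1/18 - exp(-8*t)/18.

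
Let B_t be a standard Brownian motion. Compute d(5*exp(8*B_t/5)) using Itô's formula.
d(5*exp(8*B_t/5)) = (32*exp(8*B_t/5)/5) dt + (8*exp(8*B_t/5)) dB_t

Itô's formula for f(B_t) gives d f(B_t) = f'(B_t) dB_t + (1/2) f''(B_t) dt. Compute derivatives of f(x) = 5*exp(8*x/5):
  f'(x)  = 8*exp(8*x/5)
  f''(x) = 64*exp(8*x/5)/5
Substitute x = B_t and multiply the f'' term by 1/2:
  drift     = (1/2) * (64*exp(8*x/5)/5) evaluated at B_t = 32*exp(8*B_t/5)/5
  diffusion = (8*exp(8*x/5)) evaluated at B_t = 8*exp(8*B_t/5)
Therefore d(5*exp(8*B_t/5)) = (32*exp(8*B_t/5)/5) dt + (8*exp(8*B_t/5)) dB_t.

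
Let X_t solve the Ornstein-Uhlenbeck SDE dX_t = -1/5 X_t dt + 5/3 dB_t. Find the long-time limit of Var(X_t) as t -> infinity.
lim Var(X_t) = 125/18

The OU SDE dX = -theta X dt + sigma dB admits the integrating factor exp(theta t): d(exp(theta t) X_t) = sigma exp(theta t) dB_t. Integrating from 0 to t gives X_t = x_0 * exp(-theta t) + sigma * int_0^t exp(-theta (t-s)) dB_s for any initial x_0. The Itô integral has variance (by the Itô isometry) sigma^2 * int_0^t exp(-2 theta (t - s)) ds = sigma^2 * (1 - exp(-2 theta t)) / (2 theta), independent of x_0.
With theta = 1/5, sigma = 5/3:
  Var(X_t) = (5/3)^2 * (1 - exp(-2*1/5 t)) / (2 * 1/5) = 125/18 - 125*exp(-2*t/5)/18.
As t -> infinity, exp(-2*1/5 t) -> 0, so the stationary variance is sigma^2 / (2 theta) = 125/18.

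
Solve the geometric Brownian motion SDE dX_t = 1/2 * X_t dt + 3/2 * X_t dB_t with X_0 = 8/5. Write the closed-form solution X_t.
X_t = 8/5 * exp((-5/8) * t + (3/2) * B_t)

For GBM dX = mu X dt + sigma X dB with X_0 = x_0, apply Itô to Y = log X: dY = (mu - sigma^2/2) dt + sigma dB, so Y_t = log(x_0) + (mu - sigma^2/2) t + sigma B_t and hence X_t = x_0 * exp((mu - sigma^2/2) t + sigma B_t).
With mu = 1/2, sigma = 3/2, x_0 = 8/5, this gives:
  X_t = 8/5 * exp((-5/8) * t + (3/2) * B_t).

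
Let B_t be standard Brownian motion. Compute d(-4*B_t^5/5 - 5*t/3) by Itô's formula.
d(-4*B_t^5/5 - 5*t/3) = (-8*B_t^3 - 5/3) dt + (-4*B_t^4) dB_t

Itô's formula for f(t, x): d f(t, B_t) = (f_t + (1/2) f_xx) dt + f_x dB_t. Compute partials of f(t, x) = -5*t/3 - 4*x^5/5:
  f_t(t,x)  = -5/3
  f_x(t,x)  = -4*x^4
  f_xx(t,x) = -16*x^3
Assemble drift = f_t + (1/2) f_xx = -8*x^3 - 5/3 and diffusion = f_x = -4*x^4. Substituting x = B_t:
  d(-4*B_t^5/5 - 5*t/3) = (-8*B_t^3 - 5/3) dt + (-4*B_t^4) dB_t.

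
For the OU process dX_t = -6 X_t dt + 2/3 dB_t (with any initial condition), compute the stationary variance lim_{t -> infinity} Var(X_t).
lim Var(X_t) = 1/27

The OU SDE dX = -theta X dt + sigma dB admits the integrating factor exp(theta t): d(exp(theta t) X_t) = sigma exp(theta t) dB_t. Integrating from 0 to t gives X_t = x_0 * exp(-theta t) + sigma * int_0^t exp(-theta (t-s)) dB_s for any initial x_0. The Itô integral has variance (by the Itô isometry) sigma^2 * int_0^t exp(-2 theta (t - s)) ds = sigma^2 * (1 - exp(-2 theta t)) / (2 theta), independent of x_0.
With theta = 6, sigma = 2/3:
  Var(X_t) = (2/3)^2 * (1 - exp(-2*6 t)) / (2 * 6) = 1/27 - exp(-12*t)/27.
As t -> infinity, exp(-2*6 t) -> 0, so the stationary variance is sigma^2 / (2 theta) = 1/27.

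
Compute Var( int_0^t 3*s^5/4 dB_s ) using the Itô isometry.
Var = 9*t^11/176

The Itô integral of a deterministic integrand f(s) has mean 0 because each increment f(s) * (B_{s+ds} - B_s) has mean 0. By the Itô isometry:
  Var( int_0^t f(s) dB_s ) = E[ (int_0^t f(s) dB_s)^2 ] = int_0^t f(s)^2 ds.
Here f(s) = 3*s^5/4, so f(s)^2 = 9*s^10/16. Integrate:
  int_0^t (9*s^10/16) ds = 9*t^11/176.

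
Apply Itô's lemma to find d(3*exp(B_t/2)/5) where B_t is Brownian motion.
d(3*exp(B_t/2)/5) = (3*exp(B_t/2)/40) dt + (3*exp(B_t/2)/10) dB_t

Itô's formula for f(B_t) gives d f(B_t) = f'(B_t) dB_t + (1/2) f''(B_t) dt. Compute derivatives of f(x) = 3*exp(x/2)/5:
  f'(x)  = 3*exp(x/2)/10
  f''(x) = 3*exp(x/2)/20
Substitute x = B_t and multiply the f'' term by 1/2:
  drift     = (1/2) * (3*exp(x/2)/20) evaluated at B_t = 3*exp(B_t/2)/40
  diffusion = (3*exp(x/2)/10) evaluated at B_t = 3*exp(B_t/2)/10
Therefore d(3*exp(B_t/2)/5) = (3*exp(B_t/2)/40) dt + (3*exp(B_t/2)/10) dB_t.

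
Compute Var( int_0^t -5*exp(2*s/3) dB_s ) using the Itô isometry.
Var = 75*exp(4*t/3)/4 - 75/4

The Itô integral of a deterministic integrand f(s) has mean 0 because each increment f(s) * (B_{s+ds} - B_s) has mean 0. By the Itô isometry:
  Var( int_0^t f(s) dB_s ) = E[ (int_0^t f(s) dB_s)^2 ] = int_0^t f(s)^2 ds.
Here f(s) = -5*exp(2*s/3), so f(s)^2 = 25*exp(4*s/3). Integrate:
  int_0^t (25*exp(4*s/3)) ds = 75*exp(4*t/3)/4 - 75/4.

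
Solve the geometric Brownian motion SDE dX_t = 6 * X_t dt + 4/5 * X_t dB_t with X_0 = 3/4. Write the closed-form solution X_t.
X_t = 3/4 * exp((142/25) * t + (4/5) * B_t)

For GBM dX = mu X dt + sigma X dB with X_0 = x_0, apply Itô to Y = log X: dY = (mu - sigma^2/2) dt + sigma dB, so Y_t = log(x_0) + (mu - sigma^2/2) t + sigma B_t and hence X_t = x_0 * exp((mu - sigma^2/2) t + sigma B_t).
With mu = 6, sigma = 4/5, x_0 = 3/4, this gives:
  X_t = 3/4 * exp((142/25) * t + (4/5) * B_t).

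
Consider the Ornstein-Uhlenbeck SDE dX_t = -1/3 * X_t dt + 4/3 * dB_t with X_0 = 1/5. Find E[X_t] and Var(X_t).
E[X_t] = exp(-t/3)/5; Var(X_t) = 8/3 - 8*exp(-2*t/3)/3

The OU SDE dX = -theta X dt + sigma dB admits the integrating factor exp(theta t): d(exp(theta t) X_t) = sigma exp(theta t) dB_t. Integrating from 0 to t:
  X_t = x_0 * exp(-theta t) + sigma * int_0^t exp(-theta (t-s)) dB_s.
The Itô integral has mean 0 and (by the Itô isometry) variance sigma^2 * int_0^t exp(-2 theta (t - s)) ds = sigma^2 * (1 - exp(-2 theta t)) / (2 theta).
With theta = 1/3, sigma = 4/3, x_0 = 1/5:
  E[X_t] = 1/5 * exp(-1/3 t) = exp(-t/3)/5
  Var(X_t) = (4/3)^2 * (1 - exp(-2*1/3 t)) / (2 * 1/3) = 8/3 - 8*exp(-2*t/3)/3.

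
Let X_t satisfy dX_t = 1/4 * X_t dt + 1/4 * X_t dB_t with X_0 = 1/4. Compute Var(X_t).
Var(X_t) = (exp(t/16) - 1)*exp(t/2)/16

For GBM dX = mu X dt + sigma X dB with X_0 = x_0, apply Itô to Y = log X: dY = (mu - sigma^2/2) dt + sigma dB, so Y_t = log(x_0) + (mu - sigma^2/2) t + sigma B_t and hence X_t = x_0 * exp((mu - sigma^2/2) t + sigma B_t).
With mu = 1/4, sigma = 1/4, x_0 = 1/4, this gives:
  X_t = 1/4 * exp((7/32) * t + (1/4) * B_t).
Since sigma*B_t ~ Normal(0, sigma^2 t), E[exp(sigma*B_t)] = exp(sigma^2 t / 2); so E[X_t] = x_0 * exp((mu - sigma^2/2) t) * exp(sigma^2 t / 2) = x_0 * exp(mu t) = exp(t/4)/4.
Var(X_t) = E[X_t^2] - (E[X_t])^2 = x_0^2 * exp(2 mu t) * (exp(sigma^2 t) - 1) = (exp(t/16) - 1)*exp(t/2)/16.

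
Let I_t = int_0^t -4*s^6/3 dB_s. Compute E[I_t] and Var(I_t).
E[I_t] = 0; Var(I_t) = 16*t^13/117

The Itô integral of a deterministic integrand f(s) has mean 0 because each increment f(s) * (B_{s+ds} - B_s) has mean 0. By the Itô isometry:
  Var( int_0^t f(s) dB_s ) = E[ (int_0^t f(s) dB_s)^2 ] = int_0^t f(s)^2 ds.
Here f(s) = -4*s^6/3, so f(s)^2 = 16*s^12/9. Integrate:
  int_0^t (16*s^12/9) ds = 16*t^13/117.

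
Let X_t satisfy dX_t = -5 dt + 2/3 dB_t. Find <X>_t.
<X>_t = 4*t/9

For an Itô process dX_t = a(t) dt + b(t) dB_t, the quadratic variation is <X>_t = int_0^t b(s)^2 ds (the drift term does not contribute). Here b(s) = 2/3, so
  b(s)^2 = 4/9.
Integrating from 0 to t:
  <X>_t = int_0^t (4/9) ds = 4*t/9.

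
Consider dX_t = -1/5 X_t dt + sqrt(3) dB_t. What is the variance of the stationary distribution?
lim Var(X_t) = 15/2

The OU SDE dX = -theta X dt + sigma dB admits the integrating factor exp(theta t): d(exp(theta t) X_t) = sigma exp(theta t) dB_t. Integrating from 0 to t gives X_t = x_0 * exp(-theta t) + sigma * int_0^t exp(-theta (t-s)) dB_s for any initial x_0. The Itô integral has variance (by the Itô isometry) sigma^2 * int_0^t exp(-2 theta (t - s)) ds = sigma^2 * (1 - exp(-2 theta t)) / (2 theta), independent of x_0.
With theta = 1/5, sigma = sqrt(3):
  Var(X_t) = (sqrt(3))^2 * (1 - exp(-2*1/5 t)) / (2 * 1/5) = 15/2 - 15*exp(-2*t/5)/2.
As t -> infinity, exp(-2*1/5 t) -> 0, so the stationary variance is sigma^2 / (2 theta) = 15/2.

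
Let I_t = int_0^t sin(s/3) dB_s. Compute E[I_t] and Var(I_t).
E[I_t] = 0; Var(I_t) = t/2 - 3*sin(2*t/3)/4

The Itô integral of a deterministic integrand f(s) has mean 0 because each increment f(s) * (B_{s+ds} - B_s) has mean 0. By the Itô isometry:
  Var( int_0^t f(s) dB_s ) = E[ (int_0^t f(s) dB_s)^2 ] = int_0^t f(s)^2 ds.
Here f(s) = sin(s/3), so f(s)^2 = sin(s/3)^2. Integrate:
  int_0^t (sin(s/3)^2) ds = t/2 - 3*sin(2*t/3)/4.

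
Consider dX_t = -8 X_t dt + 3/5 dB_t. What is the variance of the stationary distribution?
lim Var(X_t) = 9/400

The OU SDE dX = -theta X dt + sigma dB admits the integrating factor exp(theta t): d(exp(theta t) X_t) = sigma exp(theta t) dB_t. Integrating from 0 to t gives X_t = x_0 * exp(-theta t) + sigma * int_0^t exp(-theta (t-s)) dB_s for any initial x_0. The Itô integral has variance (by the Itô isometry) sigma^2 * int_0^t exp(-2 theta (t - s)) ds = sigma^2 * (1 - exp(-2 theta t)) / (2 theta), independent of x_0.
With theta = 8, sigma = 3/5:
  Var(X_t) = (3/5)^2 * (1 - exp(-2*8 t)) / (2 * 8) = 9/400 - 9*exp(-16*t)/400.
As t -> infinity, exp(-2*8 t) -> 0, so the stationary variance is sigma^2 / (2 theta) = 9/400.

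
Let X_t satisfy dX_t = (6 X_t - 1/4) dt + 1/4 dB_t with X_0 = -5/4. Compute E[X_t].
E[X_t] = 1/24 - 31*exp(6*t)/24

Taking expectations and using E[dB_t] = 0, the mean m(t) = E[X_t] satisfies the ODE m'(t) = a m(t) + b with m(0) = x_0. With a = 6, b = -1/4, x_0 = -5/4, the solution is
  m(t) = x_0 * exp(a t) + (b/a) * (exp(a t) - 1)
       = (-5/4) * exp(6 t) + ((-1/4)/6) * (exp(6 t) - 1)
       = 1/24 - 31*exp(6*t)/24.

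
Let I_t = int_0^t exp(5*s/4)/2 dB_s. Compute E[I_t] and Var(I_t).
E[I_t] = 0; Var(I_t) = exp(5*t/2)/10 - 1/10

The Itô integral of a deterministic integrand f(s) has mean 0 because each increment f(s) * (B_{s+ds} - B_s) has mean 0. By the Itô isometry:
  Var( int_0^t f(s) dB_s ) = E[ (int_0^t f(s) dB_s)^2 ] = int_0^t f(s)^2 ds.
Here f(s) = exp(5*s/4)/2, so f(s)^2 = exp(5*s/2)/4. Integrate:
  int_0^t (exp(5*s/2)/4) ds = exp(5*t/2)/10 - 1/10.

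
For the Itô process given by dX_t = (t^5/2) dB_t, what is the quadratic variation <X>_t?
<X>_t = t^11/44

For an Itô process dX_t = a(t) dt + b(t) dB_t, the quadratic variation is <X>_t = int_0^t b(s)^2 ds (the drift term does not contribute). Here b(s) = s^5/2, so
  b(s)^2 = s^10/4.
Integrating from 0 to t:
  <X>_t = int_0^t (s^10/4) ds = t^11/44.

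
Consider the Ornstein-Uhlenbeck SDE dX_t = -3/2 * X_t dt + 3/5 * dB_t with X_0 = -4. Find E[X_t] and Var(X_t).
E[X_t] = -4*exp(-3*t/2); Var(X_t) = 3/25 - 3*exp(-3*t)/25

The OU SDE dX = -theta X dt + sigma dB admits the integrating factor exp(theta t): d(exp(theta t) X_t) = sigma exp(theta t) dB_t. Integrating from 0 to t:
  X_t = x_0 * exp(-theta t) + sigma * int_0^t exp(-theta (t-s)) dB_s.
The Itô integral has mean 0 and (by the Itô isometry) variance sigma^2 * int_0^t exp(-2 theta (t - s)) ds = sigma^2 * (1 - exp(-2 theta t)) / (2 theta).
With theta = 3/2, sigma = 3/5, x_0 = -4:
  E[X_t] = -4 * exp(-3/2 t) = -4*exp(-3*t/2)
  Var(X_t) = (3/5)^2 * (1 - exp(-2*3/2 t)) / (2 * 3/2) = 3/25 - 3*exp(-3*t)/25.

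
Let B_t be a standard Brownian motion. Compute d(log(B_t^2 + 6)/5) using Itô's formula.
d(log(B_t^2 + 6)/5) = ((6 - B_t^2)/(5*(B_t^2 + 6)^2)) dt + (2*B_t/(5*(B_t^2 + 6))) dB_t

Itô's formula for f(B_t) gives d f(B_t) = f'(B_t) dB_t + (1/2) f''(B_t) dt. Compute derivatives of f(x) = log(x^2 + 6)/5:
  f'(x)  = 2*x/(5*(x^2 + 6))
  f''(x) = 2*(6 - x^2)/(5*(x^2 + 6)^2)
Substitute x = B_t and multiply the f'' term by 1/2:
  drift     = (1/2) * (2*(6 - x^2)/(5*(x^2 + 6)^2)) evaluated at B_t = (6 - B_t^2)/(5*(B_t^2 + 6)^2)
  diffusion = (2*x/(5*(x^2 + 6))) evaluated at B_t = 2*B_t/(5*(B_t^2 + 6))
Therefore d(log(B_t^2 + 6)/5) = ((6 - B_t^2)/(5*(B_t^2 + 6)^2)) dt + (2*B_t/(5*(B_t^2 + 6))) dB_t.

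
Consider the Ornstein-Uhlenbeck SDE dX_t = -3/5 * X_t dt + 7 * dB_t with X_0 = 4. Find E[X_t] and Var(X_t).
E[X_t] = 4*exp(-3*t/5); Var(X_t) = 245/6 - 245*exp(-6*t/5)/6

The OU SDE dX = -theta X dt + sigma dB admits the integrating factor exp(theta t): d(exp(theta t) X_t) = sigma exp(theta t) dB_t. Integrating from 0 to t:
  X_t = x_0 * exp(-theta t) + sigma * int_0^t exp(-theta (t-s)) dB_s.
The Itô integral has mean 0 and (by the Itô isometry) variance sigma^2 * int_0^t exp(-2 theta (t - s)) ds = sigma^2 * (1 - exp(-2 theta t)) / (2 theta).
With theta = 3/5, sigma = 7, x_0 = 4:
  E[X_t] = 4 * exp(-3/5 t) = 4*exp(-3*t/5)
  Var(X_t) = (7)^2 * (1 - exp(-2*3/5 t)) / (2 * 3/5) = 245/6 - 245*exp(-6*t/5)/6.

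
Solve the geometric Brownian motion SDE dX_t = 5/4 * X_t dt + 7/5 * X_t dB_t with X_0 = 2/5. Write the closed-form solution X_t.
X_t = 2/5 * exp((27/100) * t + (7/5) * B_t)

For GBM dX = mu X dt + sigma X dB with X_0 = x_0, apply Itô to Y = log X: dY = (mu - sigma^2/2) dt + sigma dB, so Y_t = log(x_0) + (mu - sigma^2/2) t + sigma B_t and hence X_t = x_0 * exp((mu - sigma^2/2) t + sigma B_t).
With mu = 5/4, sigma = 7/5, x_0 = 2/5, this gives:
  X_t = 2/5 * exp((27/100) * t + (7/5) * B_t).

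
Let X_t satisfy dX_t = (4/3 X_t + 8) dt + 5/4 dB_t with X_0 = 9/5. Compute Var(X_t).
Var(X_t) = 75*exp(8*t/3)/128 - 75/128

The variance V(t) = Var(X_t) satisfies V'(t) = 2 a V(t) + c^2 with V(0) = 0 (drift coefficient is linear in X, diffusion is constant). With a = 4/3, c = 5/4, the solution is
  V(t) = (c^2 / (2 a)) * (exp(2 a t) - 1)
       = ((5/4)^2 / (2*(4/3))) * (exp((8/3) t) - 1)
       = 75*exp(8*t/3)/128 - 75/128.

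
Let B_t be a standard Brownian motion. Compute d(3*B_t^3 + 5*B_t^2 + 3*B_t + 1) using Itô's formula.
d(3*B_t^3 + 5*B_t^2 + 3*B_t + 1) = (9*B_t + 5) dt + (9*B_t^2 + 10*B_t + 3) dB_t

Itô's formula for f(B_t) gives d f(B_t) = f'(B_t) dB_t + (1/2) f''(B_t) dt. Compute derivatives of f(x) = 3*x^3 + 5*x^2 + 3*x + 1:
  f'(x)  = 9*x^2 + 10*x + 3
  f''(x) = 18*x + 10
Substitute x = B_t and multiply the f'' term by 1/2:
  drift     = (1/2) * (18*x + 10) evaluated at B_t = 9*B_t + 5
  diffusion = (9*x^2 + 10*x + 3) evaluated at B_t = 9*B_t^2 + 10*B_t + 3
Therefore d(3*B_t^3 + 5*B_t^2 + 3*B_t + 1) = (9*B_t + 5) dt + (9*B_t^2 + 10*B_t + 3) dB_t.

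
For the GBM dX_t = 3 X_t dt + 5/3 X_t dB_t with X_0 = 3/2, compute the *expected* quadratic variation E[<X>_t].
E[<X>_t] = 225*exp(79*t/9)/316 - 225/316

<X>_t = int_0^t ((5/3) * X_s)^2 ds. Taking expectation inside the integral: E[<X>_t] = (5/3)^2 * int_0^t E[X_s^2] ds. For GBM, E[X_s^2] = x_0^2 * exp((2 mu + sigma^2) s). Integrating:
  E[<X>_t] = (5/3)^2 * (3/2)^2 * (exp((2*3 + (5/3)^2) t) - 1) / (2*3 + (5/3)^2)
           = (5/3)^2 * (3/2)^2 * (exp((79/9) t) - 1) / (79/9) = 225*exp(79*t/9)/316 - 225/316.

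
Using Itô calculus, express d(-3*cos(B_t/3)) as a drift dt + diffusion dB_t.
d(-3*cos(B_t/3)) = (cos(B_t/3)/6) dt + (sin(B_t/3)) dB_t

Itô's formula for f(B_t) gives d f(B_t) = f'(B_t) dB_t + (1/2) f''(B_t) dt. Compute derivatives of f(x) = -3*cos(x/3):
  f'(x)  = sin(x/3)
  f''(x) = cos(x/3)/3
Substitute x = B_t and multiply the f'' term by 1/2:
  drift     = (1/2) * (cos(x/3)/3) evaluated at B_t = cos(B_t/3)/6
  diffusion = (sin(x/3)) evaluated at B_t = sin(B_t/3)
Therefore d(-3*cos(B_t/3)) = (cos(B_t/3)/6) dt + (sin(B_t/3)) dB_t.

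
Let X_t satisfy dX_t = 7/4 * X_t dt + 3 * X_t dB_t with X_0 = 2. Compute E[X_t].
E[X_t] = 2*exp(7*t/4)

For GBM dX = mu X dt + sigma X dB with X_0 = x_0, apply Itô to Y = log X: dY = (mu - sigma^2/2) dt + sigma dB, so Y_t = log(x_0) + (mu - sigma^2/2) t + sigma B_t and hence X_t = x_0 * exp((mu - sigma^2/2) t + sigma B_t).
With mu = 7/4, sigma = 3, x_0 = 2, this gives:
  X_t = 2 * exp((-11/4) * t + (3) * B_t).
Since sigma*B_t ~ Normal(0, sigma^2 t), E[exp(sigma*B_t)] = exp(sigma^2 t / 2); so E[X_t] = x_0 * exp((mu - sigma^2/2) t) * exp(sigma^2 t / 2) = x_0 * exp(mu t) = 2*exp(7*t/4).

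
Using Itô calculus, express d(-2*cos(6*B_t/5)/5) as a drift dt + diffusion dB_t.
d(-2*cos(6*B_t/5)/5) = (36*cos(6*B_t/5)/125) dt + (12*sin(6*B_t/5)/25) dB_t

Itô's formula for f(B_t) gives d f(B_t) = f'(B_t) dB_t + (1/2) f''(B_t) dt. Compute derivatives of f(x) = -2*cos(6*x/5)/5:
  f'(x)  = 12*sin(6*x/5)/25
  f''(x) = 72*cos(6*x/5)/125
Substitute x = B_t and multiply the f'' term by 1/2:
  drift     = (1/2) * (72*cos(6*x/5)/125) evaluated at B_t = 36*cos(6*B_t/5)/125
  diffusion = (12*sin(6*x/5)/25) evaluated at B_t = 12*sin(6*B_t/5)/25
Therefore d(-2*cos(6*B_t/5)/5) = (36*cos(6*B_t/5)/125) dt + (12*sin(6*B_t/5)/25) dB_t.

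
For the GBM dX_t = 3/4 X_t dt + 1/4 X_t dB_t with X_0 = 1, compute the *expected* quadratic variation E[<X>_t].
E[<X>_t] = exp(25*t/16)/25 - 1/25

<X>_t = int_0^t ((1/4) * X_s)^2 ds. Taking expectation inside the integral: E[<X>_t] = (1/4)^2 * int_0^t E[X_s^2] ds. For GBM, E[X_s^2] = x_0^2 * exp((2 mu + sigma^2) s). Integrating:
  E[<X>_t] = (1/4)^2 * 1^2 * (exp((2*(3/4) + (1/4)^2) t) - 1) / (2*(3/4) + (1/4)^2)
           = (1/4)^2 * 1^2 * (exp((25/16) t) - 1) / (25/16) = exp(25*t/16)/25 - 1/25.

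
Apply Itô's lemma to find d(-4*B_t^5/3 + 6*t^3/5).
d(-4*B_t^5/3 + 6*t^3/5) = (-40*B_t^3/3 + 18*t^2/5) dt + (-20*B_t^4/3) dB_t

Itô's formula for f(t, x): d f(t, B_t) = (f_t + (1/2) f_xx) dt + f_x dB_t. Compute partials of f(t, x) = 6*t^3/5 - 4*x^5/3:
  f_t(t,x)  = 18*t^2/5
  f_x(t,x)  = -20*x^4/3
  f_xx(t,x) = -80*x^3/3
Assemble drift = f_t + (1/2) f_xx = 18*t^2/5 - 40*x^3/3 and diffusion = f_x = -20*x^4/3. Substituting x = B_t:
  d(-4*B_t^5/3 + 6*t^3/5) = (-40*B_t^3/3 + 18*t^2/5) dt + (-20*B_t^4/3) dB_t.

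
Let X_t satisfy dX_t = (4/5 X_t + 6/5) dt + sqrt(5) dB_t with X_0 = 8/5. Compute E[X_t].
E[X_t] = 31*exp(4*t/5)/10 - 3/2

Taking expectations and using E[dB_t] = 0, the mean m(t) = E[X_t] satisfies the ODE m'(t) = a m(t) + b with m(0) = x_0. With a = 4/5, b = 6/5, x_0 = 8/5, the solution is
  m(t) = x_0 * exp(a t) + (b/a) * (exp(a t) - 1)
       = (8/5) * exp((4/5) t) + ((6/5)/(4/5)) * (exp((4/5) t) - 1)
       = 31*exp(4*t/5)/10 - 3/2.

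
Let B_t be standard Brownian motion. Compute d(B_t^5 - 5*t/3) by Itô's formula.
d(B_t^5 - 5*t/3) = (10*B_t^3 - 5/3) dt + (5*B_t^4) dB_t

Itô's formula for f(t, x): d f(t, B_t) = (f_t + (1/2) f_xx) dt + f_x dB_t. Compute partials of f(t, x) = -5*t/3 + x^5:
  f_t(t,x)  = -5/3
  f_x(t,x)  = 5*x^4
  f_xx(t,x) = 20*x^3
Assemble drift = f_t + (1/2) f_xx = 10*x^3 - 5/3 and diffusion = f_x = 5*x^4. Substituting x = B_t:
  d(B_t^5 - 5*t/3) = (10*B_t^3 - 5/3) dt + (5*B_t^4) dB_t.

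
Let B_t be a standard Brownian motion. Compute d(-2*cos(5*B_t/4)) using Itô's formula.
d(-2*cos(5*B_t/4)) = (25*cos(5*B_t/4)/16) dt + (5*sin(5*B_t/4)/2) dB_t

Itô's formula for f(B_t) gives d f(B_t) = f'(B_t) dB_t + (1/2) f''(B_t) dt. Compute derivatives of f(x) = -2*cos(5*x/4):
  f'(x)  = 5*sin(5*x/4)/2
  f''(x) = 25*cos(5*x/4)/8
Substitute x = B_t and multiply the f'' term by 1/2:
  drift     = (1/2) * (25*cos(5*x/4)/8) evaluated at B_t = 25*cos(5*B_t/4)/16
  diffusion = (5*sin(5*x/4)/2) evaluated at B_t = 5*sin(5*B_t/4)/2
Therefore d(-2*cos(5*B_t/4)) = (25*cos(5*B_t/4)/16) dt + (5*sin(5*B_t/4)/2) dB_t.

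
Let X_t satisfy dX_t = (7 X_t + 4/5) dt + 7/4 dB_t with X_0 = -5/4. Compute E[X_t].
E[X_t] = -159*exp(7*t)/140 - 4/35

Taking expectations and using E[dB_t] = 0, the mean m(t) = E[X_t] satisfies the ODE m'(t) = a m(t) + b with m(0) = x_0. With a = 7, b = 4/5, x_0 = -5/4, the solution is
  m(t) = x_0 * exp(a t) + (b/a) * (exp(a t) - 1)
       = (-5/4) * exp(7 t) + ((4/5)/7) * (exp(7 t) - 1)
       = -159*exp(7*t)/140 - 4/35.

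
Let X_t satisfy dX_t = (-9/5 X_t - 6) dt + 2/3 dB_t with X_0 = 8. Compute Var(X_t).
Var(X_t) = 10/81 - 10*exp(-18*t/5)/81

The variance V(t) = Var(X_t) satisfies V'(t) = 2 a V(t) + c^2 with V(0) = 0 (drift coefficient is linear in X, diffusion is constant). With a = -9/5, c = 2/3, the solution is
  V(t) = (c^2 / (2 a)) * (exp(2 a t) - 1)
       = ((2/3)^2 / (2*(-9/5))) * (exp((-18/5) t) - 1)
       = 10/81 - 10*exp(-18*t/5)/81.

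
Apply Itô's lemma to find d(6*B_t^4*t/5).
d(6*B_t^4*t/5) = (6*B_t^2*(B_t^2 + 6*t)/5) dt + (24*B_t^3*t/5) dB_t

Itô's formula for f(t, x): d f(t, B_t) = (f_t + (1/2) f_xx) dt + f_x dB_t. Compute partials of f(t, x) = 6*t*x^4/5:
  f_t(t,x)  = 6*x^4/5
  f_x(t,x)  = 24*t*x^3/5
  f_xx(t,x) = 72*t*x^2/5
Assemble drift = f_t + (1/2) f_xx = 6*x^2*(6*t + x^2)/5 and diffusion = f_x = 24*t*x^3/5. Substituting x = B_t:
  d(6*B_t^4*t/5) = (6*B_t^2*(B_t^2 + 6*t)/5) dt + (24*B_t^3*t/5) dB_t.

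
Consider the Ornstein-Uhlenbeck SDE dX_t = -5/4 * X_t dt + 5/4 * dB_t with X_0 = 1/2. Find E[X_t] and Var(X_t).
E[X_t] = exp(-5*t/4)/2; Var(X_t) = 5/8 - 5*exp(-5*t/2)/8

The OU SDE dX = -theta X dt + sigma dB admits the integrating factor exp(theta t): d(exp(theta t) X_t) = sigma exp(theta t) dB_t. Integrating from 0 to t:
  X_t = x_0 * exp(-theta t) + sigma * int_0^t exp(-theta (t-s)) dB_s.
The Itô integral has mean 0 and (by the Itô isometry) variance sigma^2 * int_0^t exp(-2 theta (t - s)) ds = sigma^2 * (1 - exp(-2 theta t)) / (2 theta).
With theta = 5/4, sigma = 5/4, x_0 = 1/2:
  E[X_t] = 1/2 * exp(-5/4 t) = exp(-5*t/4)/2
  Var(X_t) = (5/4)^2 * (1 - exp(-2*5/4 t)) / (2 * 5/4) = 5/8 - 5*exp(-5*t/2)/8.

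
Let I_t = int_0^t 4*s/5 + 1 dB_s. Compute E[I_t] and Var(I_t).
E[I_t] = 0; Var(I_t) = t*(16*t^2 + 60*t + 75)/75

The Itô integral of a deterministic integrand f(s) has mean 0 because each increment f(s) * (B_{s+ds} - B_s) has mean 0. By the Itô isometry:
  Var( int_0^t f(s) dB_s ) = E[ (int_0^t f(s) dB_s)^2 ] = int_0^t f(s)^2 ds.
Here f(s) = 4*s/5 + 1, so f(s)^2 = (4*s + 5)^2/25. Integrate:
  int_0^t ((4*s + 5)^2/25) ds = t*(16*t^2 + 60*t + 75)/75.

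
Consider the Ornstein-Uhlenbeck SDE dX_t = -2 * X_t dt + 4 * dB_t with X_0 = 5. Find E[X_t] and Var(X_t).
E[X_t] = 5*exp(-2*t); Var(X_t) = 4 - 4*exp(-4*t)

The OU SDE dX = -theta X dt + sigma dB admits the integrating factor exp(theta t): d(exp(theta t) X_t) = sigma exp(theta t) dB_t. Integrating from 0 to t:
  X_t = x_0 * exp(-theta t) + sigma * int_0^t exp(-theta (t-s)) dB_s.
The Itô integral has mean 0 and (by the Itô isometry) variance sigma^2 * int_0^t exp(-2 theta (t - s)) ds = sigma^2 * (1 - exp(-2 theta t)) / (2 theta).
With theta = 2, sigma = 4, x_0 = 5:
  E[X_t] = 5 * exp(-2 t) = 5*exp(-2*t)
  Var(X_t) = (4)^2 * (1 - exp(-2*2 t)) / (2 * 2) = 4 - 4*exp(-4*t).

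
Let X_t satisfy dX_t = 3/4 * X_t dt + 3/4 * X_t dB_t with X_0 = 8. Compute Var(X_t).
Var(X_t) = 64*(exp(9*t/16) - 1)*exp(3*t/2)

For GBM dX = mu X dt + sigma X dB with X_0 = x_0, apply Itô to Y = log X: dY = (mu - sigma^2/2) dt + sigma dB, so Y_t = log(x_0) + (mu - sigma^2/2) t + sigma B_t and hence X_t = x_0 * exp((mu - sigma^2/2) t + sigma B_t).
With mu = 3/4, sigma = 3/4, x_0 = 8, this gives:
  X_t = 8 * exp((15/32) * t + (3/4) * B_t).
Since sigma*B_t ~ Normal(0, sigma^2 t), E[exp(sigma*B_t)] = exp(sigma^2 t / 2); so E[X_t] = x_0 * exp((mu - sigma^2/2) t) * exp(sigma^2 t / 2) = x_0 * exp(mu t) = 8*exp(3*t/4).
Var(X_t) = E[X_t^2] - (E[X_t])^2 = x_0^2 * exp(2 mu t) * (exp(sigma^2 t) - 1) = 64*(exp(9*t/16) - 1)*exp(3*t/2).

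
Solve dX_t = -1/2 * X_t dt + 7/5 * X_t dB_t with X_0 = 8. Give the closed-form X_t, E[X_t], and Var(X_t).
X_t = 8 * exp((-37/25) t + (7/5) B_t); E[X_t] = 8*exp(-t/2); Var(X_t) = (64*exp(49*t/25) - 64)*exp(-t)

For GBM dX = mu X dt + sigma X dB with X_0 = x_0, apply Itô to Y = log X: dY = (mu - sigma^2/2) dt + sigma dB, so Y_t = log(x_0) + (mu - sigma^2/2) t + sigma B_t and hence X_t = x_0 * exp((mu - sigma^2/2) t + sigma B_t).
With mu = -1/2, sigma = 7/5, x_0 = 8, this gives:
  X_t = 8 * exp((-37/25) * t + (7/5) * B_t).
Since sigma*B_t ~ Normal(0, sigma^2 t), E[exp(sigma*B_t)] = exp(sigma^2 t / 2); so E[X_t] = x_0 * exp((mu - sigma^2/2) t) * exp(sigma^2 t / 2) = x_0 * exp(mu t) = 8*exp(-t/2).
Var(X_t) = E[X_t^2] - (E[X_t])^2 = x_0^2 * exp(2 mu t) * (exp(sigma^2 t) - 1) = (64*exp(49*t/25) - 64)*exp(-t).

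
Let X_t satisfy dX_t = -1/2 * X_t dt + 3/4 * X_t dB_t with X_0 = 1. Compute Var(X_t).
Var(X_t) = (exp(9*t/16) - 1)*exp(-t)

For GBM dX = mu X dt + sigma X dB with X_0 = x_0, apply Itô to Y = log X: dY = (mu - sigma^2/2) dt + sigma dB, so Y_t = log(x_0) + (mu - sigma^2/2) t + sigma B_t and hence X_t = x_0 * exp((mu - sigma^2/2) t + sigma B_t).
With mu = -1/2, sigma = 3/4, x_0 = 1, this gives:
  X_t = 1 * exp((-25/32) * t + (3/4) * B_t).
Since sigma*B_t ~ Normal(0, sigma^2 t), E[exp(sigma*B_t)] = exp(sigma^2 t / 2); so E[X_t] = x_0 * exp((mu - sigma^2/2) t) * exp(sigma^2 t / 2) = x_0 * exp(mu t) = exp(-t/2).
Var(X_t) = E[X_t^2] - (E[X_t])^2 = x_0^2 * exp(2 mu t) * (exp(sigma^2 t) - 1) = (exp(9*t/16) - 1)*exp(-t).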